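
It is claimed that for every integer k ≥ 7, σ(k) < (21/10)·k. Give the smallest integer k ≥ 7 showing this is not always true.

k = 12

For k = 7, 8, 9, 10, 11 the conclusion holds.
k = 12: σ(12) = 28; 28 ≥ 126/5.
Hence k = 12 is a counterexample.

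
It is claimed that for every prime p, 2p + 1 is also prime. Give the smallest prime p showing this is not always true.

p = 7

Check each prime p in order until 2p + 1 is not prime.
For p = 2, 3, 5 the conclusion holds.
p = 7: 2p + 1 = 15 = 3 × 5, not prime.
Hence p = 7 is a counterexample.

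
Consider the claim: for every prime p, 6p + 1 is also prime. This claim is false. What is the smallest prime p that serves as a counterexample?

We need the least prime p for which 6p + 1 is not prime.
The first 7 eligible values, up to p = 17, all satisfy the conclusion.
p = 19: 6p + 1 = 115 = 5 × 23, not prime.

p = 19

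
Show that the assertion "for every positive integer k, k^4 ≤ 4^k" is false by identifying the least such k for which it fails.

A counterexample is any positive integer k such that k^4 > 4^k; we check each in order.
k = 1: k^4 = 1 and 4^k = 4, so 1 ≤ 4.
k = 2: k^4 = 16 and 4^k = 16, so 16 ≤ 16.
k = 3: k^4 = 81 and 4^k = 64, so 81 > 64.
So k = 3 is the smallest counterexample.

k = 3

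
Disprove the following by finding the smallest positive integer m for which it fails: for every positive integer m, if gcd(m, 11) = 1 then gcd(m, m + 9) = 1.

m = 3

A counterexample is any positive integer m such that gcd(m, 11) = 1 but gcd(m, m + 9) > 1; we check each in order.
For m = 1, 2 the conclusion holds.
m = 3: gcd(3, 12) = 3.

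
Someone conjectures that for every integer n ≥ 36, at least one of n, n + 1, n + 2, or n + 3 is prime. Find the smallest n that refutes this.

n = 48

Check each integer n ≥ 36 in order until n, n + 1, n + 2, n + 3 are all composite.
For n = 36, 37, 38, 39, …, 45, 46, 47 the conclusion holds.
n = 48: 48 = 2 × 24; 49 = 7 × 7; 50 = 2 × 25; 51 = 3 × 17 — all composite.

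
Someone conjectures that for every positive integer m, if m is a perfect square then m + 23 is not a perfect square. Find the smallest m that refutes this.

Check each positive integer m in order until m is a perfect square but m + 23 is a perfect square.
For m = 1, 4, 9, 16, 25, 36, 49, 64, 81, 100 the conclusion holds.
m = 121: 121 = 11² and 121 + 23 = 144 = 12².

m = 121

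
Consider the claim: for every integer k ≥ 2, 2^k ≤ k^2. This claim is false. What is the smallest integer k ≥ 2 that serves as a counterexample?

k = 5

We need the least integer k ≥ 2 for which 2^k > k^2.
For k = 2, 3, 4 the conclusion holds.
k = 5: 2^k = 32 and k^2 = 25, so 32 > 25.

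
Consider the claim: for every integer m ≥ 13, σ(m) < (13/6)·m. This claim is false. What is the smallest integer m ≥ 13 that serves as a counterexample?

m = 18

We need the least integer m ≥ 13 for which the claim fails.
For m = 13, 14, 15, 16, 17 the conclusion holds.
m = 18: σ(18) = 39; 39 ≥ 39.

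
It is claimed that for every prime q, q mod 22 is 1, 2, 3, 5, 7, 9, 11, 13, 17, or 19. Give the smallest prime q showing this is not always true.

q = 37

A counterexample is any prime q such that the claim fails; we check each in order.
The first 11 eligible values, up to q = 31, all satisfy the conclusion.
q = 37: 37 mod 22 = 15 — not in {1, 2, 3, 5, 7, 9, 11, 13, 17, 19}.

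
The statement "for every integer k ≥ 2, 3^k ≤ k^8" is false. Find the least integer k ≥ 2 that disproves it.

Check each integer k ≥ 2 in order until 3^k > k^8.
The first 21 eligible values, up to k = 22, all satisfy the conclusion.
k = 23: 3^k = 94143178827 and k^8 = 78310985281, so 94143178827 > 78310985281.

k = 23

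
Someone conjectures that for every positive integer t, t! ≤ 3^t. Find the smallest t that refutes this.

A counterexample is any positive integer t such that t! > 3^t; we check each in order.
t = 1: t! = 1 and 3^t = 3, so 1 ≤ 3.
t = 2: t! = 2 and 3^t = 9, so 2 ≤ 9.
t = 3: t! = 6 and 3^t = 27, so 6 ≤ 27.
t = 4: t! = 24 and 3^t = 81, so 24 ≤ 81.
t = 5: t! = 120 and 3^t = 243, so 120 ≤ 243.
t = 6: t! = 720 and 3^t = 729, so 720 ≤ 729.
t = 7: t! = 5040 and 3^t = 2187, so 5040 > 2187.

t = 7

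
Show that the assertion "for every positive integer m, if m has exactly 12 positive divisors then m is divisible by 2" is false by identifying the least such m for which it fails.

A counterexample is any positive integer m such that m has exactly 12 positive divisors but m is not divisible by 2; we check each in order.
The first 24 eligible values, up to m = 308, all satisfy the conclusion.
m = 315: τ(315) = 12; 315 mod 2 = 1.
Thus m = 315 disproves the claim, and no smaller m works.

m = 315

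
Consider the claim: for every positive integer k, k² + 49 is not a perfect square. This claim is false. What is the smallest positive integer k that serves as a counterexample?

k = 24

Check each positive integer k in order until k² + 49 is a perfect square.
The first 23 eligible values, up to k = 23, all satisfy the conclusion.
k = 24: 24² + 49 = 625 = 25², a perfect square.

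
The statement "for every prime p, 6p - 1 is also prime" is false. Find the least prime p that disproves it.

p = 11

We need the least prime p for which 6p - 1 is not prime.
p = 2: 6p - 1 = 11, prime.
p = 3: 6p - 1 = 17, prime.
p = 5: 6p - 1 = 29, prime.
p = 7: 6p - 1 = 41, prime.
p = 11: 6p - 1 = 65 = 5 × 13, not prime.
Hence p = 11 is a counterexample.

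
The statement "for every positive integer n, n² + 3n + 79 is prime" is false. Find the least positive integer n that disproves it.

Check each positive integer n in order until n² + 3n + 79 is not prime.
The first 4 eligible values, up to n = 4, all satisfy the conclusion.
n = 5: n² + 3n + 79 = 119 = 7 × 17, composite.
Thus n = 5 disproves the claim, and no smaller n works.

n = 5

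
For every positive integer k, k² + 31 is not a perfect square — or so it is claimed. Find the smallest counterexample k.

A counterexample is any positive integer k such that k² + 31 is a perfect square; we check each in order.
For k = 1, 2, 3, 4, …, 12, 13, 14 the conclusion holds.
k = 15: 15² + 31 = 256 = 16², a perfect square.

k = 15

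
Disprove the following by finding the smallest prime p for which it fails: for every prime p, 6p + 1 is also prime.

p = 19

Check each prime p in order until 6p + 1 is not prime.
The first 7 eligible values, up to p = 17, all satisfy the conclusion.
p = 19: 6p + 1 = 115 = 5 × 23, not prime.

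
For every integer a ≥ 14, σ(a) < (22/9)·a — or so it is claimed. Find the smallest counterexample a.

a = 24

Check each integer a ≥ 14 in order until the claim fails.
The first 10 eligible values, up to a = 23, all satisfy the conclusion.
a = 24: σ(24) = 60; 60 ≥ 176/3.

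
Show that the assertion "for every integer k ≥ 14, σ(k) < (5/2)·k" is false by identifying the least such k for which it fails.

A counterexample is any integer k ≥ 14 such that the claim fails; we check each in order.
The first 10 eligible values, up to k = 23, all satisfy the conclusion.
k = 24: σ(24) = 60; 60 ≥ 60.
Hence k = 24 is a counterexample.

k = 24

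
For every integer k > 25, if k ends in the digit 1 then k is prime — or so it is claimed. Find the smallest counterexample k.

k = 51

k = 31: 31 ends in 1 and is prime.
k = 41: 41 ends in 1 and is prime.
k = 51: 51 ends in 1; 51 = 3 × 17, composite.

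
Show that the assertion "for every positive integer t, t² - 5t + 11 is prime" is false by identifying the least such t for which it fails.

t = 7

t = 1: t² - 5t + 11 = 7, prime.
t = 2: t² - 5t + 11 = 5, prime.
t = 3: t² - 5t + 11 = 5, prime.
t = 4: t² - 5t + 11 = 7, prime.
t = 5: t² - 5t + 11 = 11, prime.
t = 6: t² - 5t + 11 = 17, prime.
t = 7: t² - 5t + 11 = 25 = 5 × 5, composite.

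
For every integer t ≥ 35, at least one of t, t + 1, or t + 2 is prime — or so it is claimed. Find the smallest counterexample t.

t = 38

A counterexample is any integer t ≥ 35 such that t, t + 1, t + 2 are all composite; we check each in order.
For t = 35, 36, 37 the conclusion holds.
t = 38: 38 = 2 × 19; 39 = 3 × 13; 40 = 2 × 20 — all composite.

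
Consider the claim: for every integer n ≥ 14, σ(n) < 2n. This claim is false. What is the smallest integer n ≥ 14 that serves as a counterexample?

n = 18

For n = 14, 15, 16, 17 the conclusion holds.
n = 18: σ(18) = 39; 39 ≥ 36.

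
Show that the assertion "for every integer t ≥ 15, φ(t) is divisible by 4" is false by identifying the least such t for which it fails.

For t = 15, 16, 17 the conclusion holds.
t = 18: φ(18) = 6; 6 mod 4 = 2.

t = 18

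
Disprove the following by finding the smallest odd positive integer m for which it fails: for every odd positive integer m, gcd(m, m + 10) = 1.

m = 5

For m = 1, 3 the conclusion holds.
m = 5: gcd(5, 15) = 5.
Thus m = 5 disproves the claim, and no smaller m works.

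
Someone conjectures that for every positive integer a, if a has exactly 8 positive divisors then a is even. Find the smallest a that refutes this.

For a = 24, 30, 40, 42, …, 88, 102, 104 the conclusion holds.
a = 105: divisors of 105: 1, 3, 5, 7, 15, 21, 35, 105; 105 is odd.

a = 105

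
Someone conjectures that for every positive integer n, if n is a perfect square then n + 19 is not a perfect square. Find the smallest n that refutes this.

n = 81

A counterexample is any positive integer n such that n is a perfect square but n + 19 is a perfect square; we check each in order.
For n = 1, 4, 9, 16, 25, 36, 49, 64 the conclusion holds.
n = 81: 81 = 9² and 81 + 19 = 100 = 10².
So n = 81 is the smallest counterexample.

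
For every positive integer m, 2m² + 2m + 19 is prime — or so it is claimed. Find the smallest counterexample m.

m = 18

A counterexample is any positive integer m such that 2m² + 2m + 19 is not prime; we check each in order.
For m = 1, 2, 3, 4, …, 15, 16, 17 the conclusion holds.
m = 18: 2m² + 2m + 19 = 703 = 19 × 37, composite.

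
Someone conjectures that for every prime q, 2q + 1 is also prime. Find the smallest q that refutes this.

q = 7

For q = 2, 3, 5 the conclusion holds.
q = 7: 2q + 1 = 15 = 3 × 5, not prime.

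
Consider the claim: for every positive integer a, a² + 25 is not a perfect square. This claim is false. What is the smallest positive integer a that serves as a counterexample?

a = 12

Check each positive integer a in order until a² + 25 is a perfect square.
The first 11 eligible values, up to a = 11, all satisfy the conclusion.
a = 12: 12² + 25 = 169 = 13², a perfect square.
So a = 12 is the smallest counterexample.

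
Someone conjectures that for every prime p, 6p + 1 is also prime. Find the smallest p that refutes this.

Check each prime p in order until 6p + 1 is not prime.
For p = 2, 3, 5, 7, 11, 13, 17 the conclusion holds.
p = 19: 6p + 1 = 115 = 5 × 23, not prime.

p = 19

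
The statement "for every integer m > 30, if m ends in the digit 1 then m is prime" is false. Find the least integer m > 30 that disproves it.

Check each integer m > 30 in order until m ends in the digit 1 but m is not prime.
m = 31: 31 ends in 1 and is prime.
m = 41: 41 ends in 1 and is prime.
m = 51: 51 ends in 1; 51 = 3 × 17, composite.
Thus m = 51 disproves the claim, and no smaller m works.

m = 51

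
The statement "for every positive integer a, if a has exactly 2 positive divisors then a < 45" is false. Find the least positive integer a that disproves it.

a = 47

A counterexample is any positive integer a such that a has exactly 2 positive divisors but the claim fails; we check each in order.
For a = 2, 3, 5, 7, …, 37, 41, 43 the conclusion holds.
a = 47: τ(47) = 2; 47 ≥ 45.
Thus a = 47 disproves the claim, and no smaller a works.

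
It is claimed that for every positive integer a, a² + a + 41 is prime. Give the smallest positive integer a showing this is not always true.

a = 40

A counterexample is any positive integer a such that a² + a + 41 is not prime; we check each in order.
The first 39 eligible values, up to a = 39, all satisfy the conclusion.
a = 40: a² + a + 41 = 1681 = 41 × 41, composite.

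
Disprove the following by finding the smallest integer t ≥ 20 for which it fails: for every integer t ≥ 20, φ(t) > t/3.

For t = 20, 21, 22, 23 the conclusion holds.
t = 24: φ(24) = 8 and 24/3 = 8, so φ(24) ≤ 24/3.
So t = 24 is the smallest counterexample.

t = 24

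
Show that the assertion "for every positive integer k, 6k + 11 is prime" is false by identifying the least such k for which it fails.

A counterexample is any positive integer k such that 6k + 11 is not prime; we check each in order.
k = 1: 6k + 11 = 17, prime.
k = 2: 6k + 11 = 23, prime.
k = 3: 6k + 11 = 29, prime.
k = 4: 6k + 11 = 35 = 5 × 7, composite.
Thus k = 4 disproves the claim, and no smaller k works.

k = 4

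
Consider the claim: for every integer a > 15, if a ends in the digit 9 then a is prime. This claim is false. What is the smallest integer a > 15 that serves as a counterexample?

We need the least integer a > 15 for which a ends in the digit 9 but a is not prime.
a = 19: 19 ends in 9 and is prime.
a = 29: 29 ends in 9 and is prime.
a = 39: 39 ends in 9; 39 = 3 × 13, composite.

a = 39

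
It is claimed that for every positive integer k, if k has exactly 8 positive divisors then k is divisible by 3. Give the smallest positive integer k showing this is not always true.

k = 24: τ(24) = 8; 24 mod 3 = 0.
k = 30: τ(30) = 8; 30 mod 3 = 0.
k = 40: τ(40) = 8; 40 mod 3 = 1.

k = 40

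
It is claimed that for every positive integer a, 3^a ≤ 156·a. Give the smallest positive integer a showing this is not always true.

A counterexample is any positive integer a such that 3^a > 156·a; we check each in order.
The first 6 eligible values, up to a = 6, all satisfy the conclusion.
a = 7: 3^a = 2187 and 156·a = 1092, so 2187 > 1092.
So a = 7 is the smallest counterexample.

a = 7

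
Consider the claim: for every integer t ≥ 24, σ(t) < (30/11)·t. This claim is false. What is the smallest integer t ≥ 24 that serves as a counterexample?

t = 60

A counterexample is any integer t ≥ 24 such that the claim fails; we check each in order.
The first 36 eligible values, up to t = 59, all satisfy the conclusion.
t = 60: σ(60) = 168; 168 ≥ 1800/11.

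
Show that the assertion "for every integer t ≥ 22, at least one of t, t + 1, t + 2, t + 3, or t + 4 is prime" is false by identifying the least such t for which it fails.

We need the least integer t ≥ 22 for which t, t + 1, t + 2, t + 3, t + 4 are all composite.
For t = 22, 23 the conclusion holds.
t = 24: 24 = 2 × 12; 25 = 5 × 5; 26 = 2 × 13; 27 = 3 × 9; 28 = 2 × 14 — all composite.
Hence t = 24 is a counterexample.

t = 24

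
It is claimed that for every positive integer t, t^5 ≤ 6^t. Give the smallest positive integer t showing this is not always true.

Check each positive integer t in order until t^5 > 6^t.
t = 1: t^5 = 1 and 6^t = 6, so 1 ≤ 6.
t = 2: t^5 = 32 and 6^t = 36, so 32 ≤ 36.
t = 3: t^5 = 243 and 6^t = 216, so 243 > 216.
Thus t = 3 disproves the claim, and no smaller t works.

t = 3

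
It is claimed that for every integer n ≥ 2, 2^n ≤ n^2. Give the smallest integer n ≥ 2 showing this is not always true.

n = 5

Check each integer n ≥ 2 in order until 2^n > n^2.
n = 2: 2^n = 4 and n^2 = 4, so 4 ≤ 4.
n = 3: 2^n = 8 and n^2 = 9, so 8 ≤ 9.
n = 4: 2^n = 16 and n^2 = 16, so 16 ≤ 16.
n = 5: 2^n = 32 and n^2 = 25, so 32 > 25.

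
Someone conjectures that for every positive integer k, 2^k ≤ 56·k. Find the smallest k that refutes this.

A counterexample is any positive integer k such that 2^k > 56·k; we check each in order.
The first 8 eligible values, up to k = 8, all satisfy the conclusion.
k = 9: 2^k = 512 and 56·k = 504, so 512 > 504.

k = 9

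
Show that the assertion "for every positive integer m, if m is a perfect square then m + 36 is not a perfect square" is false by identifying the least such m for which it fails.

m = 64

We need the least positive integer m for which m is a perfect square but m + 36 is a perfect square.
For m = 1, 4, 9, 16, 25, 36, 49 the conclusion holds.
m = 64: 64 = 8² and 64 + 36 = 100 = 10².
Thus m = 64 disproves the claim, and no smaller m works.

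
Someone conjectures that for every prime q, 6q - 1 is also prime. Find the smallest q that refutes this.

q = 11

A counterexample is any prime q such that 6q - 1 is not prime; we check each in order.
q = 2: 6q - 1 = 11, prime.
q = 3: 6q - 1 = 17, prime.
q = 5: 6q - 1 = 29, prime.
q = 7: 6q - 1 = 41, prime.
q = 11: 6q - 1 = 65 = 5 × 13, not prime.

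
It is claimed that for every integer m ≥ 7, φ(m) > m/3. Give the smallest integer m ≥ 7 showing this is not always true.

m = 7: φ(7) = 6 and 7/3 = 7/3, so φ(7) > 7/3.
m = 8: φ(8) = 4 and 8/3 = 8/3, so φ(8) > 8/3.
m = 9: φ(9) = 6 and 9/3 = 3, so φ(9) > 9/3.
m = 10: φ(10) = 4 and 10/3 = 10/3, so φ(10) > 10/3.
m = 11: φ(11) = 10 and 11/3 = 11/3, so φ(11) > 11/3.
m = 12: φ(12) = 4 and 12/3 = 4, so φ(12) ≤ 12/3.
Hence m = 12 is a counterexample.

m = 12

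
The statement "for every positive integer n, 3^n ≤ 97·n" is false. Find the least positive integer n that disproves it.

A counterexample is any positive integer n such that 3^n > 97·n; we check each in order.
n = 1: 3^n = 3 and 97·n = 97, so 3 ≤ 97.
n = 2: 3^n = 9 and 97·n = 194, so 9 ≤ 194.
n = 3: 3^n = 27 and 97·n = 291, so 27 ≤ 291.
n = 4: 3^n = 81 and 97·n = 388, so 81 ≤ 388.
n = 5: 3^n = 243 and 97·n = 485, so 243 ≤ 485.
n = 6: 3^n = 729 and 97·n = 582, so 729 > 582.

n = 6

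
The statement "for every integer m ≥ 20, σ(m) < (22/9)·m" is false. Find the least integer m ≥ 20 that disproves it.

Check each integer m ≥ 20 in order until the claim fails.
For m = 20, 21, 22, 23 the conclusion holds.
m = 24: σ(24) = 60; 60 ≥ 176/3.
Hence m = 24 is a counterexample.

m = 24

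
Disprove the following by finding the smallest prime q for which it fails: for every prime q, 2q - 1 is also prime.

q = 5

A counterexample is any prime q such that 2q - 1 is not prime; we check each in order.
q = 2: 2q - 1 = 3, prime.
q = 3: 2q - 1 = 5, prime.
q = 5: 2q - 1 = 9 = 3 × 3, not prime.
So q = 5 is the smallest counterexample.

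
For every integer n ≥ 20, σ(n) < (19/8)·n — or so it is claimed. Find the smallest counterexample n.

A counterexample is any integer n ≥ 20 such that the claim fails; we check each in order.
n = 20: σ(20) = 42; 42 < 95/2.
n = 21: σ(21) = 32; 32 < 399/8.
n = 22: σ(22) = 36; 36 < 209/4.
n = 23: σ(23) = 24; 24 < 437/8.
n = 24: σ(24) = 60; 60 ≥ 57.
Thus n = 24 disproves the claim, and no smaller n works.

n = 24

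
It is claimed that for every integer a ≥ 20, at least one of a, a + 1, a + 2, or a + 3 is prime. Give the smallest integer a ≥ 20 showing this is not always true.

a = 24

A counterexample is any integer a ≥ 20 such that a, a + 1, a + 2, a + 3 are all composite; we check each in order.
The first 4 eligible values, up to a = 23, all satisfy the conclusion.
a = 24: 24 = 2 × 12; 25 = 5 × 5; 26 = 2 × 13; 27 = 3 × 9 — all composite.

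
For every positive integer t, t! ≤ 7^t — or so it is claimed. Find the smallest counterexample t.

t = 17

The first 16 eligible values, up to t = 16, all satisfy the conclusion.
t = 17: t! = 355687428096000 and 7^t = 232630513987207, so 355687428096000 > 232630513987207.
So t = 17 is the smallest counterexample.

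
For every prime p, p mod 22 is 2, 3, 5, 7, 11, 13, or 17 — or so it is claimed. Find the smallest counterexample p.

p = 19

For p = 2, 3, 5, 7, 11, 13, 17 the conclusion holds.
p = 19: 19 mod 22 = 19 — not in {2, 3, 5, 7, 11, 13, 17}.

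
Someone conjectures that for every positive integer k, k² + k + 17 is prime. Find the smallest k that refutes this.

k = 16

We need the least positive integer k for which k² + k + 17 is not prime.
The first 15 eligible values, up to k = 15, all satisfy the conclusion.
k = 16: k² + k + 17 = 289 = 17 × 17, composite.
Thus k = 16 disproves the claim, and no smaller k works.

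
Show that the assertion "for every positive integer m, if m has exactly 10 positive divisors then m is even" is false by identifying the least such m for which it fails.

Check each positive integer m in order until m has exactly 10 positive divisors but m is odd.
The first 9 eligible values, up to m = 368, all satisfy the conclusion.
m = 405: divisors of 405: 10 divisors; 405 is odd.

m = 405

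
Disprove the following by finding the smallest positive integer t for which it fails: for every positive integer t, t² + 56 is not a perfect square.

We need the least positive integer t for which t² + 56 is a perfect square.
t = 1: 1² + 56 = 57, not a perfect square.
t = 2: 2² + 56 = 60, not a perfect square.
t = 3: 3² + 56 = 65, not a perfect square.
t = 4: 4² + 56 = 72, not a perfect square.
t = 5: 5² + 56 = 81 = 9², a perfect square.
Hence t = 5 is a counterexample.

t = 5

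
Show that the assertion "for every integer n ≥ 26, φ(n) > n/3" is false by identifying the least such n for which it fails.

n = 30

We need the least integer n ≥ 26 for which the claim fails.
For n = 26, 27, 28, 29 the conclusion holds.
n = 30: φ(30) = 8 and 30/3 = 10, so φ(30) ≤ 30/3.
Thus n = 30 disproves the claim, and no smaller n works.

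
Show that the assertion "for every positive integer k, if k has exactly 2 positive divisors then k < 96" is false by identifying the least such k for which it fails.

k = 97

For k = 2, 3, 5, 7, …, 79, 83, 89 the conclusion holds.
k = 97: τ(97) = 2; 97 ≥ 96.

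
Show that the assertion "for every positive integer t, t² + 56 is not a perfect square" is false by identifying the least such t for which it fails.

Check each positive integer t in order until t² + 56 is a perfect square.
The first 4 eligible values, up to t = 4, all satisfy the conclusion.
t = 5: 5² + 56 = 81 = 9², a perfect square.
Thus t = 5 disproves the claim, and no smaller t works.

t = 5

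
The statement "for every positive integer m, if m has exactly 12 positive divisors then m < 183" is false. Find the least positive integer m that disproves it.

m = 198

For m = 60, 72, 84, 90, …, 150, 156, 160 the conclusion holds.
m = 198: τ(198) = 12; 198 ≥ 183.
So m = 198 is the smallest counterexample.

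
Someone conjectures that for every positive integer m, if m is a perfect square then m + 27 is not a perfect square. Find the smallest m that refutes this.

A counterexample is any positive integer m such that m is a perfect square but m + 27 is a perfect square; we check each in order.
m = 1: 1 + 27 = 28, not a perfect square.
m = 4: 4 + 27 = 31, not a perfect square.
m = 9: 9 = 3² and 9 + 27 = 36 = 6².
So m = 9 is the smallest counterexample.

m = 9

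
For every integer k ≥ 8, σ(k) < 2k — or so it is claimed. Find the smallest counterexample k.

We need the least integer k ≥ 8 for which the claim fails.
k = 8: σ(8) = 15; 15 < 16.
k = 9: σ(9) = 13; 13 < 18.
k = 10: σ(10) = 18; 18 < 20.
k = 11: σ(11) = 12; 12 < 22.
k = 12: σ(12) = 28; 28 ≥ 24.
Thus k = 12 disproves the claim, and no smaller k works.

k = 12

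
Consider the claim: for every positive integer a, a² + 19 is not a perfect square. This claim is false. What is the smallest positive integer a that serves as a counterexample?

a = 9

a = 1: 1² + 19 = 20, not a perfect square.
a = 2: 2² + 19 = 23, not a perfect square.
a = 3: 3² + 19 = 28, not a perfect square.
a = 4: 4² + 19 = 35, not a perfect square.
a = 5: 5² + 19 = 44, not a perfect square.
a = 6: 6² + 19 = 55, not a perfect square.
a = 7: 7² + 19 = 68, not a perfect square.
a = 8: 8² + 19 = 83, not a perfect square.
a = 9: 9² + 19 = 100 = 10², a perfect square.
So a = 9 is the smallest counterexample.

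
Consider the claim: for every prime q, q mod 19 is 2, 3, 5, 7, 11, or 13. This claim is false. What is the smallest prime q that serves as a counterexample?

q = 17

A counterexample is any prime q such that the claim fails; we check each in order.
The first 6 eligible values, up to q = 13, all satisfy the conclusion.
q = 17: 17 mod 19 = 17 — not in {2, 3, 5, 7, 11, 13}.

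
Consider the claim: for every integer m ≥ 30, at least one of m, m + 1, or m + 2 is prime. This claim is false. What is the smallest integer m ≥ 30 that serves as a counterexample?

Check each integer m ≥ 30 in order until m, m + 1, m + 2 are all composite.
m = 30: 31 is prime.
m = 31: 31 is prime.
m = 32: 32 = 2 × 16; 33 = 3 × 11; 34 = 2 × 17 — all composite.

m = 32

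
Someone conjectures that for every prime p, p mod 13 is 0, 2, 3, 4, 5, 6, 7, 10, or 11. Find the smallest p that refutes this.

p = 47

For p = 2, 3, 5, 7, …, 37, 41, 43 the conclusion holds.
p = 47: 47 mod 13 = 8 — not in {0, 2, 3, 4, 5, 6, 7, 10, 11}.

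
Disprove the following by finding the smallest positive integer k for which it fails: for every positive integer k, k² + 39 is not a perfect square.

k = 5

k = 1: 1² + 39 = 40, not a perfect square.
k = 2: 2² + 39 = 43, not a perfect square.
k = 3: 3² + 39 = 48, not a perfect square.
k = 4: 4² + 39 = 55, not a perfect square.
k = 5: 5² + 39 = 64 = 8², a perfect square.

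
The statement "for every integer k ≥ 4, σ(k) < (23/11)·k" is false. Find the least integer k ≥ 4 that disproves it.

k = 12

A counterexample is any integer k ≥ 4 such that the claim fails; we check each in order.
The first 8 eligible values, up to k = 11, all satisfy the conclusion.
k = 12: σ(12) = 28; 28 ≥ 276/11.
Thus k = 12 disproves the claim, and no smaller k works.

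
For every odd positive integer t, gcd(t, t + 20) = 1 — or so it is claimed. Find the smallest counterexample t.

t = 5

For t = 1, 3 the conclusion holds.
t = 5: gcd(5, 25) = 5.
Hence t = 5 is a counterexample.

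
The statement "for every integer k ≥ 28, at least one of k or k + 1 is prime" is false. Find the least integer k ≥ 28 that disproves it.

Check each integer k ≥ 28 in order until k, k + 1 are both composite.
For k = 28, 29, 30, 31 the conclusion holds.
k = 32: 32 = 2 × 16; 33 = 3 × 11 — both composite.

k = 32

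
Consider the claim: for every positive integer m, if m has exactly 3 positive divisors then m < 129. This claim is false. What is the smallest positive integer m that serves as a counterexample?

A counterexample is any positive integer m such that m has exactly 3 positive divisors but the claim fails; we check each in order.
m = 4: τ(4) = 3; 4 < 129.
m = 9: τ(9) = 3; 9 < 129.
m = 25: τ(25) = 3; 25 < 129.
m = 49: τ(49) = 3; 49 < 129.
m = 121: τ(121) = 3; 121 < 129.
m = 169: τ(169) = 3; 169 ≥ 129.

m = 169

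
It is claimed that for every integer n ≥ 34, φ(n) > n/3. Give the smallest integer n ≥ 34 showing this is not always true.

For n = 34, 35 the conclusion holds.
n = 36: φ(36) = 12 and 36/3 = 12, so φ(36) ≤ 36/3.
So n = 36 is the smallest counterexample.

n = 36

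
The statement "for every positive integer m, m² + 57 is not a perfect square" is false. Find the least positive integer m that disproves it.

We need the least positive integer m for which m² + 57 is a perfect square.
For m = 1, 2, 3, 4, 5, 6, 7 the conclusion holds.
m = 8: 8² + 57 = 121 = 11², a perfect square.
Thus m = 8 disproves the claim, and no smaller m works.

m = 8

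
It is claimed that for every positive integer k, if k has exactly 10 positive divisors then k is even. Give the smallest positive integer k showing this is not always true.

For k = 48, 80, 112, 162, 176, 208, 272, 304, 368 the conclusion holds.
k = 405: divisors of 405: 10 divisors; 405 is odd.
So k = 405 is the smallest counterexample.

k = 405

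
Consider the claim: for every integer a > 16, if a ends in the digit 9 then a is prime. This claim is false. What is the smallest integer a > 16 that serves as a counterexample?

a = 39

We need the least integer a > 16 for which a ends in the digit 9 but a is not prime.
a = 19: 19 ends in 9 and is prime.
a = 29: 29 ends in 9 and is prime.
a = 39: 39 ends in 9; 39 = 3 × 13, composite.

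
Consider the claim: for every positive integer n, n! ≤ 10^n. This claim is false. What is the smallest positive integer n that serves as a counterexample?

n = 25

We need the least positive integer n for which n! > 10^n.
The first 24 eligible values, up to n = 24, all satisfy the conclusion.
n = 25: n! = 15511210043330985984000000 and 10^n = 10000000000000000000000000, so 15511210043330985984000000 > 10000000000000000000000000.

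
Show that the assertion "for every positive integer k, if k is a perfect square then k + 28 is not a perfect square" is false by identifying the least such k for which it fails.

k = 36

A counterexample is any positive integer k such that k is a perfect square but k + 28 is a perfect square; we check each in order.
The first 5 eligible values, up to k = 25, all satisfy the conclusion.
k = 36: 36 = 6² and 36 + 28 = 64 = 8².
So k = 36 is the smallest counterexample.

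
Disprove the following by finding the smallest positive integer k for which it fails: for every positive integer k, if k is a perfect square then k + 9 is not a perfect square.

Check each positive integer k in order until k is a perfect square but k + 9 is a perfect square.
For k = 1, 4, 9 the conclusion holds.
k = 16: 16 = 4² and 16 + 9 = 25 = 5².
Hence k = 16 is a counterexample.

k = 16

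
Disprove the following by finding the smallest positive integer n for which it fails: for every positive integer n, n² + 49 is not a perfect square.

We need the least positive integer n for which n² + 49 is a perfect square.
For n = 1, 2, 3, 4, …, 21, 22, 23 the conclusion holds.
n = 24: 24² + 49 = 625 = 25², a perfect square.
Thus n = 24 disproves the claim, and no smaller n works.

n = 24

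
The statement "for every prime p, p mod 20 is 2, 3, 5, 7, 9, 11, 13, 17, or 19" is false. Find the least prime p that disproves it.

p = 41

For p = 2, 3, 5, 7, …, 29, 31, 37 the conclusion holds.
p = 41: 41 mod 20 = 1 — not in {2, 3, 5, 7, 9, 11, 13, 17, 19}.
Hence p = 41 is a counterexample.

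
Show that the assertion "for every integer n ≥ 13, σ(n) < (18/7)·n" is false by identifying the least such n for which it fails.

n = 48

We need the least integer n ≥ 13 for which the claim fails.
For n = 13, 14, 15, 16, …, 45, 46, 47 the conclusion holds.
n = 48: σ(48) = 124; 124 ≥ 864/7.
So n = 48 is the smallest counterexample.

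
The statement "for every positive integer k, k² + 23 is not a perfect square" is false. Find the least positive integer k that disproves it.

For k = 1, 2, 3, 4, 5, 6, 7, 8, 9, 10 the conclusion holds.
k = 11: 11² + 23 = 144 = 12², a perfect square.
Hence k = 11 is a counterexample.

k = 11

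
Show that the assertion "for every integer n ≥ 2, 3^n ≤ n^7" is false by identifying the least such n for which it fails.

We need the least integer n ≥ 2 for which 3^n > n^7.
For n = 2, 3, 4, 5, …, 16, 17, 18 the conclusion holds.
n = 19: 3^n = 1162261467 and n^7 = 893871739, so 1162261467 > 893871739.
So n = 19 is the smallest counterexample.

n = 19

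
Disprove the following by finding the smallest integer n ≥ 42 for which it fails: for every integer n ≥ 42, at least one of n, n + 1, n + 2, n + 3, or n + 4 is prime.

n = 42: 43 is prime.
n = 43: 43 is prime.
n = 44: 47 is prime.
n = 45: 47 is prime.
n = 46: 47 is prime.
n = 47: 47 is prime.
n = 48: 48 = 2 × 24; 49 = 7 × 7; 50 = 2 × 25; 51 = 3 × 17; 52 = 2 × 26 — all composite.
Hence n = 48 is a counterexample.

n = 48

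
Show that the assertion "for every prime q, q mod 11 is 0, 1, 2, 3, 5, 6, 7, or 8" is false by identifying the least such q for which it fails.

q = 31

We need the least prime q for which the claim fails.
The first 10 eligible values, up to q = 29, all satisfy the conclusion.
q = 31: 31 mod 11 = 9 — not in {0, 1, 2, 3, 5, 6, 7, 8}.
So q = 31 is the smallest counterexample.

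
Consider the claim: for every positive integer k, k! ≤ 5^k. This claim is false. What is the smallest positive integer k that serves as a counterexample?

k = 12

Check each positive integer k in order until k! > 5^k.
The first 11 eligible values, up to k = 11, all satisfy the conclusion.
k = 12: k! = 479001600 and 5^k = 244140625, so 479001600 > 244140625.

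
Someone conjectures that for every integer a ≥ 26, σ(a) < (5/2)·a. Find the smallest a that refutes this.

a = 36

For a = 26, 27, 28, 29, 30, 31, 32, 33, 34, 35 the conclusion holds.
a = 36: σ(36) = 91; 91 ≥ 90.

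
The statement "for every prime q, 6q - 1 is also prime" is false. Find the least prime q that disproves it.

q = 11

A counterexample is any prime q such that 6q - 1 is not prime; we check each in order.
For q = 2, 3, 5, 7 the conclusion holds.
q = 11: 6q - 1 = 65 = 5 × 13, not prime.
Thus q = 11 disproves the claim, and no smaller q works.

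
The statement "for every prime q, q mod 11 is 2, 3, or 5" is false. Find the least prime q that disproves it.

q = 7

Check each prime q in order until the claim fails.
For q = 2, 3, 5 the conclusion holds.
q = 7: 7 mod 11 = 7 — not in {2, 3, 5}.
Thus q = 7 disproves the claim, and no smaller q works.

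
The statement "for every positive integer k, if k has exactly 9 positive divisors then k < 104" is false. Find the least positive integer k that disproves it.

k = 36: τ(36) = 9; 36 < 104.
k = 100: τ(100) = 9; 100 < 104.
k = 196: τ(196) = 9; 196 ≥ 104.
Thus k = 196 disproves the claim, and no smaller k works.

k = 196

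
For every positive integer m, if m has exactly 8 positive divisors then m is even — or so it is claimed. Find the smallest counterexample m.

m = 105

A counterexample is any positive integer m such that m has exactly 8 positive divisors but m is odd; we check each in order.
The first 12 eligible values, up to m = 104, all satisfy the conclusion.
m = 105: divisors of 105: 1, 3, 5, 7, 15, 21, 35, 105; 105 is odd.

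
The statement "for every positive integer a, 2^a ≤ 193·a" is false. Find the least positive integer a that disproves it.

A counterexample is any positive integer a such that 2^a > 193·a; we check each in order.
The first 11 eligible values, up to a = 11, all satisfy the conclusion.
a = 12: 2^a = 4096 and 193·a = 2316, so 4096 > 2316.

a = 12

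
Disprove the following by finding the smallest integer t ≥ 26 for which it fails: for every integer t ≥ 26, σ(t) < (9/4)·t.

t = 30

We need the least integer t ≥ 26 for which the claim fails.
The first 4 eligible values, up to t = 29, all satisfy the conclusion.
t = 30: σ(30) = 72; 72 ≥ 135/2.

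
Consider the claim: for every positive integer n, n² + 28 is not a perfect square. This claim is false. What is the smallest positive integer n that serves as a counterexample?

Check each positive integer n in order until n² + 28 is a perfect square.
The first 5 eligible values, up to n = 5, all satisfy the conclusion.
n = 6: 6² + 28 = 64 = 8², a perfect square.

n = 6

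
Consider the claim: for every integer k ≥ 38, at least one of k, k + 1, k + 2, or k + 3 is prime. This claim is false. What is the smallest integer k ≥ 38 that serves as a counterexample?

A counterexample is any integer k ≥ 38 such that k, k + 1, k + 2, k + 3 are all composite; we check each in order.
For k = 38, 39, 40, 41, 42, 43, 44, 45, 46, 47 the conclusion holds.
k = 48: 48 = 2 × 24; 49 = 7 × 7; 50 = 2 × 25; 51 = 3 × 17 — all composite.

k = 48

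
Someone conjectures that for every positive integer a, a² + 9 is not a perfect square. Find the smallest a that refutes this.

a = 4

We need the least positive integer a for which a² + 9 is a perfect square.
a = 1: 1² + 9 = 10, not a perfect square.
a = 2: 2² + 9 = 13, not a perfect square.
a = 3: 3² + 9 = 18, not a perfect square.
a = 4: 4² + 9 = 25 = 5², a perfect square.
Hence a = 4 is a counterexample.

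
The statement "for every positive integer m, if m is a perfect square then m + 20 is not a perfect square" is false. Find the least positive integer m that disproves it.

A counterexample is any positive integer m such that m is a perfect square but m + 20 is a perfect square; we check each in order.
For m = 1, 4, 9 the conclusion holds.
m = 16: 16 = 4² and 16 + 20 = 36 = 6².
Thus m = 16 disproves the claim, and no smaller m works.

m = 16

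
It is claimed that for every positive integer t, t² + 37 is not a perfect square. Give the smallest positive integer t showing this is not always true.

Check each positive integer t in order until t² + 37 is a perfect square.
For t = 1, 2, 3, 4, …, 15, 16, 17 the conclusion holds.
t = 18: 18² + 37 = 361 = 19², a perfect square.
Thus t = 18 disproves the claim, and no smaller t works.

t = 18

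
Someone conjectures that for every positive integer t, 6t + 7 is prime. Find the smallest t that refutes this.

We need the least positive integer t for which 6t + 7 is not prime.
For t = 1, 2 the conclusion holds.
t = 3: 6t + 7 = 25 = 5 × 5, composite.
So t = 3 is the smallest counterexample.

t = 3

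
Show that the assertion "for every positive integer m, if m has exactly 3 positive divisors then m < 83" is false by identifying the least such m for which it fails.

m = 4: τ(4) = 3; 4 < 83.
m = 9: τ(9) = 3; 9 < 83.
m = 25: τ(25) = 3; 25 < 83.
m = 49: τ(49) = 3; 49 < 83.
m = 121: τ(121) = 3; 121 ≥ 83.

m = 121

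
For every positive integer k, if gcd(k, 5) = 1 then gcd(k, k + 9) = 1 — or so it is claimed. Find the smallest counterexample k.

k = 3

A counterexample is any positive integer k such that gcd(k, 5) = 1 but gcd(k, k + 9) > 1; we check each in order.
For k = 1, 2 the conclusion holds.
k = 3: gcd(3, 12) = 3.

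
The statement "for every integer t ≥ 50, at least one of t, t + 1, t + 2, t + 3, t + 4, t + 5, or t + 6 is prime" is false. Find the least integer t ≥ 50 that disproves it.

A counterexample is any integer t ≥ 50 such that t, t + 1, t + 2, t + 3, t + 4, t + 5, t + 6 are all composite; we check each in order.
For t = 50, 51, 52, 53, …, 87, 88, 89 the conclusion holds.
t = 90: 90 = 2 × 45; 91 = 7 × 13; 92 = 2 × 46; 93 = 3 × 31; 94 = 2 × 47; 95 = 5 × 19; 96 = 2 × 48 — all composite.
Hence t = 90 is a counterexample.

t = 90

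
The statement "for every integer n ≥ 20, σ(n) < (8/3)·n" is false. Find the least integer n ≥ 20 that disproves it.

n = 60

For n = 20, 21, 22, 23, …, 57, 58, 59 the conclusion holds.
n = 60: σ(60) = 168; 168 ≥ 160.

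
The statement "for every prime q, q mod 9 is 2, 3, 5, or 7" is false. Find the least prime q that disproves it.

q = 13

We need the least prime q for which the claim fails.
q = 2: 2 mod 9 = 2.
q = 3: 3 mod 9 = 3.
q = 5: 5 mod 9 = 5.
q = 7: 7 mod 9 = 7.
q = 11: 11 mod 9 = 2.
q = 13: 13 mod 9 = 4 — not in {2, 3, 5, 7}.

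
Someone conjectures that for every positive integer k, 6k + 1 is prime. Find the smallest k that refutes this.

For k = 1, 2, 3 the conclusion holds.
k = 4: 6k + 1 = 25 = 5 × 5, composite.
Thus k = 4 disproves the claim, and no smaller k works.

k = 4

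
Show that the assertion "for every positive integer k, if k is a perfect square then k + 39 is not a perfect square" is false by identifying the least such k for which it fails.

k = 25

We need the least positive integer k for which k is a perfect square but k + 39 is a perfect square.
For k = 1, 4, 9, 16 the conclusion holds.
k = 25: 25 = 5² and 25 + 39 = 64 = 8².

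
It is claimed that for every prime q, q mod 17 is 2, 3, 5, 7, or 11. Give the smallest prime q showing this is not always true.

q = 13

We need the least prime q for which the claim fails.
The first 5 eligible values, up to q = 11, all satisfy the conclusion.
q = 13: 13 mod 17 = 13 — not in {2, 3, 5, 7, 11}.
Thus q = 13 disproves the claim, and no smaller q works.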